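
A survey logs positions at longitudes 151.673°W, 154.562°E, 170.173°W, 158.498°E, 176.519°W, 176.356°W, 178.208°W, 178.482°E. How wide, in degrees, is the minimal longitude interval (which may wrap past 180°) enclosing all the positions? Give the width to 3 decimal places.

53.765°

Sort the longitudes: -178.208°, -176.519°, -176.356°, -170.173°, -151.673°, +154.562°, +158.498°, +178.482°.
Eastward gaps between consecutive values (wrapping around): 1.689°, 0.163°, 6.183°, 18.500°, 306.235°, 3.936°, 19.984°, 3.310°.
Largest gap = 306.235° ⇒ minimal covering band is its complement: 360° − 306.235° = 53.765°.
Band runs from +154.562° eastward to -151.673°, crossing the antimeridian.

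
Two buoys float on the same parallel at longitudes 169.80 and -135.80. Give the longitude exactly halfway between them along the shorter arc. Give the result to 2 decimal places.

-163.00°

Signed shortest Δλ from +169.80° to -135.80° is +54.40°.
Midpoint longitude = +169.80° + (+54.40°)/2 = +169.80° + 27.20° = +197.00°.
Normalise into (−180°, 180°]: -163.00°.
(The naïve average (+169.80 + -135.80)/2 = 17.0° is on the wrong side of the globe.)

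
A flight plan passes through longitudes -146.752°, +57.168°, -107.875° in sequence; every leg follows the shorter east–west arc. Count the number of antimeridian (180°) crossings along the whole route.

1

Leg 1: -146.752° → +57.168°, shortest Δλ = -156.08° (west) — crosses 180°.
Leg 2: +57.168° → -107.875°, shortest Δλ = -165.043° (west) — does not cross 180°.
Total crossings: 1.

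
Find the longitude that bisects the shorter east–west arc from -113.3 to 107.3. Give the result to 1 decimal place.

Signed shortest Δλ from -113.3° to +107.3° is -139.4°.
Midpoint longitude = -113.3° + (-139.4°)/2 = -113.3° − 69.7° = -183.0°.
Normalise into (−180°, 180°]: +177.0°.
(The naïve average (-113.3 + +107.3)/2 = -3.0° is on the wrong side of the globe.)

+177.0°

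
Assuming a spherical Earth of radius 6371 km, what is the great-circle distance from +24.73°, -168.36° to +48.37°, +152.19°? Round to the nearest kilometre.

4322 km

Δλ = 152.19 − -168.36 = 320.55°; wrapped into (−180°, 180°]: -39.45°.
Δφ = 48.37 − 24.73 = 23.64°.
a = sin²(Δφ/2) + cos φ₁ · cos φ₂ · sin²(Δλ/2) = 0.110691.
c = 2·atan2(√a, √(1−a)) = 0.67834 rad → d = 6371·c ≈ 4321.68 km.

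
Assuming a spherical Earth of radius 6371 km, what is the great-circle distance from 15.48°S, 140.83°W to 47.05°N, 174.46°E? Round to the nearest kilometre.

Δλ = 174.46 − -140.83 = 315.29°; wrapped into (−180°, 180°]: -44.71°.
Δφ = 47.05 − -15.48 = 62.53°.
a = sin²(Δφ/2) + cos φ₁ · cos φ₂ · sin²(Δλ/2) = 0.364349.
c = 2·atan2(√a, √(1−a)) = 1.29605 rad → d = 6371·c ≈ 8257.14 km.

8257 km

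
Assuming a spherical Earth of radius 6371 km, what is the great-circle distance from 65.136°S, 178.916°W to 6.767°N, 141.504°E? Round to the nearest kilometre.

Δλ = 141.504 − -178.916 = 320.420°; wrapped into (−180°, 180°]: -39.580°.
Δφ = 6.767 − -65.136 = 71.903°.
a = sin²(Δφ/2) + cos φ₁ · cos φ₂ · sin²(Δλ/2) = 0.392550.
c = 2·atan2(√a, √(1−a)) = 1.35421 rad → d = 6371·c ≈ 8627.65 km.

8628 km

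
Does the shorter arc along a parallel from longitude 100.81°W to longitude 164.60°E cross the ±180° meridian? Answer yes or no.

Yes

Naïve |164.60 − -100.81| = 265.41° > 180°, so the shorter arc goes the other way round — across 180°.
Signed shortest Δλ = ((164.60 − -100.81 + 180) mod 360) − 180 = -94.59°.
Going west by 94.59° from -100.81° passes through 180° before reaching +164.60°.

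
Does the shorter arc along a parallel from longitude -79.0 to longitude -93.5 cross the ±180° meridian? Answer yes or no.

Signed shortest Δλ = ((-93.5 − -79.0 + 180) mod 360) − 180 = -14.5°.
Going west by 14.5° from -79.0° reaches -93.5° without touching 180°.

No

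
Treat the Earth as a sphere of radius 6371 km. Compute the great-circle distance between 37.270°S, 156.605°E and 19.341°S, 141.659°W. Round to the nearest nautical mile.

Δλ = -141.659 − 156.605 = -298.264°; wrapped into (−180°, 180°]: 61.736°.
Δφ = -19.341 − -37.270 = 17.929°.
a = sin²(Δφ/2) + cos φ₁ · cos φ₂ · sin²(Δλ/2) = 0.221937.
c = 2·atan2(√a, √(1−a)) = 0.98108 rad → d = 6371·c ≈ 6250.45 km ≈ 3374.97 nmi.

3375 nmi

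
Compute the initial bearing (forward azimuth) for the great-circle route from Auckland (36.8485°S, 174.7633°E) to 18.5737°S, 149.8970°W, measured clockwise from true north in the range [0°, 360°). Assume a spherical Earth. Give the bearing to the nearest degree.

Δλ = -149.8970 − 174.7633 = -324.6603°; wrapped into (−180°, 180°]: 35.3397°.
θ = atan2( sin Δλ · cos φ₂ , cos φ₁ · sin φ₂ − sin φ₁ · cos φ₂ · cos Δλ )
  = atan2(0.54830, 0.20883) = 69.150° → normalised to [0°, 360°): 69.150°.

69°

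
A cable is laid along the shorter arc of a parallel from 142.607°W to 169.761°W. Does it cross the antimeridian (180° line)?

No

Signed shortest Δλ = ((-169.761 − -142.607 + 180) mod 360) − 180 = -27.154°.
Going west by 27.154° from -142.607° reaches -169.761° without touching 180°.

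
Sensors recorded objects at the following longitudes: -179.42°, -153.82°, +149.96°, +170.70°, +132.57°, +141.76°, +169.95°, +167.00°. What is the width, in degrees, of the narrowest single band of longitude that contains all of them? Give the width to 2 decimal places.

Sort the longitudes: -179.42°, -153.82°, +132.57°, +141.76°, +149.96°, +167.00°, +169.95°, +170.70°.
Eastward gaps between consecutive values (wrapping around): 25.60°, 286.39°, 9.19°, 8.20°, 17.04°, 2.95°, 0.75°, 9.88°.
Largest gap = 286.39° ⇒ minimal covering band is its complement: 360° − 286.39° = 73.61°.
Band runs from +132.57° eastward to -153.82°, crossing the antimeridian.

73.61°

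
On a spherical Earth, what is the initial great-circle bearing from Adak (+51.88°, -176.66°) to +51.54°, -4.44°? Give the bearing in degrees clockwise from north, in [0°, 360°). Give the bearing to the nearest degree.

5°

Δλ = -4.44 − -176.66 = 172.22°.
θ = atan2( sin Δλ · cos φ₂ , cos φ₁ · sin φ₂ − sin φ₁ · cos φ₂ · cos Δλ )
  = atan2(0.08420, 0.96819) = 4.970° → normalised to [0°, 360°): 4.970°.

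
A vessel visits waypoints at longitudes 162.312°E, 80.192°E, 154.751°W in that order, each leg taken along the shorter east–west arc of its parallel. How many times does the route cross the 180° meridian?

1

Leg 1: +162.312° → +80.192°, shortest Δλ = -82.12° (west) — does not cross 180°.
Leg 2: +80.192° → -154.751°, shortest Δλ = 125.057° (east) — crosses 180°.
Total crossings: 1.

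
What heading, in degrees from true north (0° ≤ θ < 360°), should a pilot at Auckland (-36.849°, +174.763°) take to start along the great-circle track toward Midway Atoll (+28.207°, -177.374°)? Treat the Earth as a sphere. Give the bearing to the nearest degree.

Δλ = -177.374 − 174.763 = -352.137°; wrapped into (−180°, 180°]: 7.863°.
θ = atan2( sin Δλ · cos φ₂ , cos φ₁ · sin φ₂ − sin φ₁ · cos φ₂ · cos Δλ )
  = atan2(0.12056, 0.90175) = 7.615° → normalised to [0°, 360°): 7.615°.

8°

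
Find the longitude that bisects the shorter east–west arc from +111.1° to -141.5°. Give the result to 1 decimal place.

Signed shortest Δλ from +111.1° to -141.5° is +107.4°.
Midpoint longitude = +111.1° + (+107.4°)/2 = +111.1° + 53.7° = +164.8°.
(The naïve average (+111.1 + -141.5)/2 = -15.2° is on the wrong side of the globe.)

+164.8°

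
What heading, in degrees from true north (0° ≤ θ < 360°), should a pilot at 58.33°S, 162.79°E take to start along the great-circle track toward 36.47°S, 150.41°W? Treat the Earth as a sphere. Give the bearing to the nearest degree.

75°

Δλ = -150.41 − 162.79 = -313.20°; wrapped into (−180°, 180°]: 46.80°.
θ = atan2( sin Δλ · cos φ₂ , cos φ₁ · sin φ₂ − sin φ₁ · cos φ₂ · cos Δλ )
  = atan2(0.58621, 0.15644) = 75.058° → normalised to [0°, 360°): 75.058°.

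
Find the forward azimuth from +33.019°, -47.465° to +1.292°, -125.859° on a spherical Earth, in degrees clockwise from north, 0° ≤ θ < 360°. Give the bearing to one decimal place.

Δλ = -125.859 − -47.465 = -78.394°.
θ = atan2( sin Δλ · cos φ₂ , cos φ₁ · sin φ₂ − sin φ₁ · cos φ₂ · cos Δλ )
  = atan2(-0.97931, -0.09069) = -95.291° → normalised to [0°, 360°): 264.709°.

264.7°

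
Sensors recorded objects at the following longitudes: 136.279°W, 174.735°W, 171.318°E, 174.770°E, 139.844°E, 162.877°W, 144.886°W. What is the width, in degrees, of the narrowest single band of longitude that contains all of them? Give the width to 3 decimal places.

83.877°

Sort the longitudes: -174.735°, -162.877°, -144.886°, -136.279°, +139.844°, +171.318°, +174.770°.
Eastward gaps between consecutive values (wrapping around): 11.858°, 17.991°, 8.607°, 276.123°, 31.474°, 3.452°, 10.495°.
Largest gap = 276.123° ⇒ minimal covering band is its complement: 360° − 276.123° = 83.877°.
Band runs from +139.844° eastward to -136.279°, crossing the antimeridian.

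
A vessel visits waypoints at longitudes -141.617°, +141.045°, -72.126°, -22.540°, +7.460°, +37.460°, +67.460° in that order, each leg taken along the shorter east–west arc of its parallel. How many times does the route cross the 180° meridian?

Leg 1: -141.617° → +141.045°, shortest Δλ = -77.338° (west) — crosses 180°.
Leg 2: +141.045° → -72.126°, shortest Δλ = 146.829° (east) — crosses 180°.
Leg 3: -72.126° → -22.540°, shortest Δλ = 49.586° (east) — does not cross 180°.
Leg 4: -22.540° → +7.460°, shortest Δλ = 30.0° (east) — does not cross 180°.
Leg 5: +7.460° → +37.460°, shortest Δλ = 30.0° (east) — does not cross 180°.
Leg 6: +37.460° → +67.460°, shortest Δλ = 30.0° (east) — does not cross 180°.
Total crossings: 2.

2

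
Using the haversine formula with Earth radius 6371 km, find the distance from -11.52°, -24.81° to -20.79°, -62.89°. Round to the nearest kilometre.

4184 km

Δλ = -62.89 − -24.81 = -38.08°.
Δφ = -20.79 − -11.52 = -9.27°.
a = sin²(Δφ/2) + cos φ₁ · cos φ₂ · sin²(Δλ/2) = 0.104021.
c = 2·atan2(√a, √(1−a)) = 0.65679 rad → d = 6371·c ≈ 4184.39 km.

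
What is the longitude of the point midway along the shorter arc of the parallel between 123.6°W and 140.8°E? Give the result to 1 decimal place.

Signed shortest Δλ from -123.6° to +140.8° is -95.6°.
Midpoint longitude = -123.6° + (-95.6°)/2 = -123.6° − 47.8° = -171.4°.
(The naïve average (-123.6 + +140.8)/2 = 8.6° is on the wrong side of the globe.)

171.4°W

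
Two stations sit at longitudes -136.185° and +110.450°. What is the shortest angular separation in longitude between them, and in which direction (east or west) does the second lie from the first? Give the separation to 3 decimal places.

113.365° west

Raw difference: 110.450 − -136.185 = 246.635°.
Normalise into (−180°, 180°]: 246.635° − 360° = -113.365°.
Negative ⇒ the second point lies to the west; separation 113.365°.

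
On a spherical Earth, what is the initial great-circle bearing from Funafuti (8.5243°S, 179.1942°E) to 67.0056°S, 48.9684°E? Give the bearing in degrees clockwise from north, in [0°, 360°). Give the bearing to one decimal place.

197.5°

Δλ = 48.9684 − 179.1942 = -130.2258°.
θ = atan2( sin Δλ · cos φ₂ , cos φ₁ · sin φ₂ − sin φ₁ · cos φ₂ · cos Δλ )
  = atan2(-0.29826, -0.94777) = -162.532° → normalised to [0°, 360°): 197.468°.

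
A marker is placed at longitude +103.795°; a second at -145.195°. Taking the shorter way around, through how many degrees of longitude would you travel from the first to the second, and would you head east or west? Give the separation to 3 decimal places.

Raw difference: -145.195 − 103.795 = -248.99°.
Normalise into (−180°, 180°]: -248.99° + 360° = 111.01°.
Positive ⇒ the second point lies to the east; separation 111.010°.

111.010° east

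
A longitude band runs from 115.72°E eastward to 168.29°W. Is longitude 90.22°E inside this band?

Band width going east from +115.72° to -168.29°: ((-168.29 − 115.72) mod 360) = 75.99°.
Offset of +90.22° east of the west edge: ((90.22 − 115.72) mod 360) = 334.50°.
334.50° > 75.99° ⇒ outside.

No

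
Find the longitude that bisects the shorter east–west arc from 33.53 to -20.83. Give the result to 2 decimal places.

+6.35°

Signed shortest Δλ from +33.53° to -20.83° is -54.36°.
Midpoint longitude = +33.53° + (-54.36°)/2 = +33.53° − 27.18° = +6.35°.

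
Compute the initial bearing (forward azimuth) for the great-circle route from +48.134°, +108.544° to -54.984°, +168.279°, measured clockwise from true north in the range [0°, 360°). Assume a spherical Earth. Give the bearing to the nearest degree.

147°

Δλ = 168.279 − 108.544 = 59.735°.
θ = atan2( sin Δλ · cos φ₂ , cos φ₁ · sin φ₂ − sin φ₁ · cos φ₂ · cos Δλ )
  = atan2(0.49560, -0.76196) = 146.959° → normalised to [0°, 360°): 146.959°.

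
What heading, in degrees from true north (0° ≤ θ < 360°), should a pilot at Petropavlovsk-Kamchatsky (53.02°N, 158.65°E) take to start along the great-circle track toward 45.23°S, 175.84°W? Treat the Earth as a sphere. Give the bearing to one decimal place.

162.0°

Δλ = -175.84 − 158.65 = -334.49°; wrapped into (−180°, 180°]: 25.51°.
θ = atan2( sin Δλ · cos φ₂ , cos φ₁ · sin φ₂ − sin φ₁ · cos φ₂ · cos Δλ )
  = atan2(0.30330, -0.93480) = 162.024° → normalised to [0°, 360°): 162.024°.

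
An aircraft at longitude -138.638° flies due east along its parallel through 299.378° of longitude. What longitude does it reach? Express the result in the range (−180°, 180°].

Start at -138.638°; shift +299.378° → +160.740°.
+160.740° already lies in (−180°, 180°].

+160.740°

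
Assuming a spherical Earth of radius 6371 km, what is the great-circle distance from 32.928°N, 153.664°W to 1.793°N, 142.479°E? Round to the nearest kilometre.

7478 km

Δλ = 142.479 − -153.664 = 296.143°; wrapped into (−180°, 180°]: -63.857°.
Δφ = 1.793 − 32.928 = -31.135°.
a = sin²(Δφ/2) + cos φ₁ · cos φ₂ · sin²(Δλ/2) = 0.306671.
c = 2·atan2(√a, √(1−a)) = 1.17379 rad → d = 6371·c ≈ 7478.23 km.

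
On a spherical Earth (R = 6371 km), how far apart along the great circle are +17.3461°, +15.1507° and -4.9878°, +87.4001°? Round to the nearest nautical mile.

Δλ = 87.4001 − 15.1507 = 72.2494°.
Δφ = -4.9878 − 17.3461 = -22.3339°.
a = sin²(Δφ/2) + cos φ₁ · cos φ₂ · sin²(Δλ/2) = 0.368007.
c = 2·atan2(√a, √(1−a)) = 1.30364 rad → d = 6371·c ≈ 8305.52 km ≈ 4484.62 nmi.

4485 nmi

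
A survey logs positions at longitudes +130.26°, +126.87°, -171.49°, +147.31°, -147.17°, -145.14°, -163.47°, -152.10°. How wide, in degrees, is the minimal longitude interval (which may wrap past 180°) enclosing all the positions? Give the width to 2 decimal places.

87.99°

Sort the longitudes: -171.49°, -163.47°, -152.10°, -147.17°, -145.14°, +126.87°, +130.26°, +147.31°.
Eastward gaps between consecutive values (wrapping around): 8.02°, 11.37°, 4.93°, 2.03°, 272.01°, 3.39°, 17.05°, 41.20°.
Largest gap = 272.01° ⇒ minimal covering band is its complement: 360° − 272.01° = 87.99°.
Band runs from +126.87° eastward to -145.14°, crossing the antimeridian.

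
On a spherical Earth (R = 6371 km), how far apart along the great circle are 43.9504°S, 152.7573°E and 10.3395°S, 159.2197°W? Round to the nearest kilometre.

5922 km

Δλ = -159.2197 − 152.7573 = -311.9770°; wrapped into (−180°, 180°]: 48.0230°.
Δφ = -10.3395 − -43.9504 = 33.6109°.
a = sin²(Δφ/2) + cos φ₁ · cos φ₂ · sin²(Δλ/2) = 0.200867.
c = 2·atan2(√a, √(1−a)) = 0.92946 rad → d = 6371·c ≈ 5921.59 km.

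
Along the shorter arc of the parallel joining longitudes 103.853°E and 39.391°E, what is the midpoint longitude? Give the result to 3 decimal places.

71.622°E

Signed shortest Δλ from +103.853° to +39.391° is -64.462°.
Midpoint longitude = +103.853° + (-64.462°)/2 = +103.853° − 32.231° = +71.622°.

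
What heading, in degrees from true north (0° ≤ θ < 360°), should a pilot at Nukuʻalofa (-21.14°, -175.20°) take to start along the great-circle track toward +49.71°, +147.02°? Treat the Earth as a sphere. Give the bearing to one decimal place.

Δλ = 147.02 − -175.20 = 322.22°; wrapped into (−180°, 180°]: -37.78°.
θ = atan2( sin Δλ · cos φ₂ , cos φ₁ · sin φ₂ − sin φ₁ · cos φ₂ · cos Δλ )
  = atan2(-0.39616, 0.89577) = -23.858° → normalised to [0°, 360°): 336.142°.

336.1°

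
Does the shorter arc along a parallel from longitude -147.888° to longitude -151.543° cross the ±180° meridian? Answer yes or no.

No

Signed shortest Δλ = ((-151.543 − -147.888 + 180) mod 360) − 180 = -3.655°.
Going west by 3.655° from -147.888° reaches -151.543° without touching 180°.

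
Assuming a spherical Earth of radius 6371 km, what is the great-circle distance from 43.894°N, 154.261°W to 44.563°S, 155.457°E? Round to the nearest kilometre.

11021 km

Δλ = 155.457 − -154.261 = 309.718°; wrapped into (−180°, 180°]: -50.282°.
Δφ = -44.563 − 43.894 = -88.457°.
a = sin²(Δφ/2) + cos φ₁ · cos φ₂ · sin²(Δλ/2) = 0.579208.
c = 2·atan2(√a, √(1−a)) = 1.72988 rad → d = 6371·c ≈ 11021.08 km.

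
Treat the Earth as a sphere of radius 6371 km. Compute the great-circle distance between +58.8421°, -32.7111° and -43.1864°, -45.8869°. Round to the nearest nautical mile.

Δλ = -45.8869 − -32.7111 = -13.1758°.
Δφ = -43.1864 − 58.8421 = -102.0285°.
a = sin²(Δφ/2) + cos φ₁ · cos φ₂ · sin²(Δλ/2) = 0.609165.
c = 2·atan2(√a, √(1−a)) = 1.79090 rad → d = 6371·c ≈ 11409.81 km ≈ 6160.81 nmi.

6161 nmi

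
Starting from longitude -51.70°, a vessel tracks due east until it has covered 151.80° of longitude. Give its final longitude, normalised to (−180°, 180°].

+100.10°

Start at -51.70°; shift +151.80° → +100.10°.
+100.10° already lies in (−180°, 180°].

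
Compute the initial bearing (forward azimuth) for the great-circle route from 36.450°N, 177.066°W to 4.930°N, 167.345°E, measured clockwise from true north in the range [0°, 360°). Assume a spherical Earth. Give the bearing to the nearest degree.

Δλ = 167.345 − -177.066 = 344.411°; wrapped into (−180°, 180°]: -15.589°.
θ = atan2( sin Δλ · cos φ₂ , cos φ₁ · sin φ₂ − sin φ₁ · cos φ₂ · cos Δλ )
  = atan2(-0.26774, -0.50102) = -151.880° → normalised to [0°, 360°): 208.120°.

208°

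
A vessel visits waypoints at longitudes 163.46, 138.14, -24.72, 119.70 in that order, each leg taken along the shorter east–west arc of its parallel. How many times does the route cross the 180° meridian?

0

Leg 1: +163.46° → +138.14°, shortest Δλ = -25.32° (west) — does not cross 180°.
Leg 2: +138.14° → -24.72°, shortest Δλ = -162.86° (west) — does not cross 180°.
Leg 3: -24.72° → +119.70°, shortest Δλ = 144.42° (east) — does not cross 180°.
Total crossings: 0.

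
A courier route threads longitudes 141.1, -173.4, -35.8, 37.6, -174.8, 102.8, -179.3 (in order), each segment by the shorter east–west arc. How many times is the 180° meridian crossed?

4

Leg 1: +141.1° → -173.4°, shortest Δλ = 45.5° (east) — crosses 180°.
Leg 2: -173.4° → -35.8°, shortest Δλ = 137.6° (east) — does not cross 180°.
Leg 3: -35.8° → +37.6°, shortest Δλ = 73.4° (east) — does not cross 180°.
Leg 4: +37.6° → -174.8°, shortest Δλ = 147.6° (east) — crosses 180°.
Leg 5: -174.8° → +102.8°, shortest Δλ = -82.4° (west) — crosses 180°.
Leg 6: +102.8° → -179.3°, shortest Δλ = 77.9° (east) — crosses 180°.
Total crossings: 4.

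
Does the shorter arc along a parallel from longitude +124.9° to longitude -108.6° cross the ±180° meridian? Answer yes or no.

Naïve |-108.6 − 124.9| = 233.5° > 180°, so the shorter arc goes the other way round — across 180°.
Signed shortest Δλ = ((-108.6 − 124.9 + 180) mod 360) − 180 = 126.5°.
Going east by 126.5° from +124.9° passes through 180° before reaching -108.6°.

Yes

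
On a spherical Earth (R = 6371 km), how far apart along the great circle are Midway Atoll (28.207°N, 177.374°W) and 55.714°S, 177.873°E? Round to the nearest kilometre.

9343 km

Δλ = 177.873 − -177.374 = 355.247°; wrapped into (−180°, 180°]: -4.753°.
Δφ = -55.714 − 28.207 = -83.921°.
a = sin²(Δφ/2) + cos φ₁ · cos φ₂ · sin²(Δλ/2) = 0.447904.
c = 2·atan2(√a, √(1−a)) = 1.46641 rad → d = 6371·c ≈ 9342.53 km.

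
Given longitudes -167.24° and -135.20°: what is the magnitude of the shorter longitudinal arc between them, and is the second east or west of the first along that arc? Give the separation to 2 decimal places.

Raw difference: -135.20 − -167.24 = 32.04°.
Normalise into (−180°, 180°]: 32.04° stays 32.04°.
Positive ⇒ the second point lies to the east; separation 32.04°.

32.04° east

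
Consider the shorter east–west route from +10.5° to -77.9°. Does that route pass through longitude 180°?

Signed shortest Δλ = ((-77.9 − 10.5 + 180) mod 360) − 180 = -88.4°.
Going west by 88.4° from +10.5° reaches -77.9° without touching 180°.

No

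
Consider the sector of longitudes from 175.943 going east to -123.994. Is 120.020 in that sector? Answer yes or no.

Band width going east from +175.943° to -123.994°: ((-123.994 − 175.943) mod 360) = 60.063°.
Offset of +120.020° east of the west edge: ((120.020 − 175.943) mod 360) = 304.077°.
304.077° > 60.063° ⇒ outside.

No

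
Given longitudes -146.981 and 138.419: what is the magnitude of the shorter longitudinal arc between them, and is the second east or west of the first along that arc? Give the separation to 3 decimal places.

74.600° west

Raw difference: 138.419 − -146.981 = 285.4°.
Normalise into (−180°, 180°]: 285.4° − 360° = -74.6°.
Negative ⇒ the second point lies to the west; separation 74.600°.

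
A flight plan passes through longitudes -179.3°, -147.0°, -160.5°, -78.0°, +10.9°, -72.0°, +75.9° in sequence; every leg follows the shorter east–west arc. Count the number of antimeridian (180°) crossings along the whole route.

Leg 1: -179.3° → -147.0°, shortest Δλ = 32.3° (east) — does not cross 180°.
Leg 2: -147.0° → -160.5°, shortest Δλ = -13.5° (west) — does not cross 180°.
Leg 3: -160.5° → -78.0°, shortest Δλ = 82.5° (east) — does not cross 180°.
Leg 4: -78.0° → +10.9°, shortest Δλ = 88.9° (east) — does not cross 180°.
Leg 5: +10.9° → -72.0°, shortest Δλ = -82.9° (west) — does not cross 180°.
Leg 6: -72.0° → +75.9°, shortest Δλ = 147.9° (east) — does not cross 180°.
Total crossings: 0.

0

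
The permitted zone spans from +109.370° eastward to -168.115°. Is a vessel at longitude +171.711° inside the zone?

Band width going east from +109.370° to -168.115°: ((-168.115 − 109.370) mod 360) = 82.515°.
Offset of +171.711° east of the west edge: ((171.711 − 109.370) mod 360) = 62.341°.
62.341° ≤ 82.515° ⇒ inside.

Yes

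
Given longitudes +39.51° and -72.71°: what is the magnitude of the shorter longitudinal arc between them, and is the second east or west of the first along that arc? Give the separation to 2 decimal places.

Raw difference: -72.71 − 39.51 = -112.22°.
Normalise into (−180°, 180°]: -112.22° stays -112.22°.
Negative ⇒ the second point lies to the west; separation 112.22°.

112.22° west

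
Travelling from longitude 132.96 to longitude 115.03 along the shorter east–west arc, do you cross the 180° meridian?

No

Signed shortest Δλ = ((115.03 − 132.96 + 180) mod 360) − 180 = -17.93°.
Going west by 17.93° from +132.96° reaches +115.03° without touching 180°.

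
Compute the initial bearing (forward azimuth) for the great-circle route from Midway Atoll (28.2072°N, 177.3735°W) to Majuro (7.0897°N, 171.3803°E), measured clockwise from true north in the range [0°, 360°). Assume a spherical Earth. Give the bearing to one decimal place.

208.9°

Δλ = 171.3803 − -177.3735 = 348.7538°; wrapped into (−180°, 180°]: -11.2462°.
θ = atan2( sin Δλ · cos φ₂ , cos φ₁ · sin φ₂ − sin φ₁ · cos φ₂ · cos Δλ )
  = atan2(-0.19353, -0.35128) = -151.148° → normalised to [0°, 360°): 208.852°.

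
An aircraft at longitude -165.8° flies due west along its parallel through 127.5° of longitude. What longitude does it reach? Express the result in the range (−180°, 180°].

+66.7°

Start at -165.8°; shift −127.5° → -293.3°.
-293.3° lies outside (−180°, 180°]; add 360° → +66.7°.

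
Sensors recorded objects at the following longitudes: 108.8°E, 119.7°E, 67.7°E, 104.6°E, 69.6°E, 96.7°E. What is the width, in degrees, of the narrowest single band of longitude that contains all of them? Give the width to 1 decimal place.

Sort the longitudes: +67.7°, +69.6°, +96.7°, +104.6°, +108.8°, +119.7°.
Eastward gaps between consecutive values (wrapping around): 1.9°, 27.1°, 7.9°, 4.2°, 10.9°, 308.0°.
Largest gap = 308.0° ⇒ minimal covering band is its complement: 360° − 308.0° = 52.0°.
Band runs from +67.7° eastward to +119.7°.

52.0°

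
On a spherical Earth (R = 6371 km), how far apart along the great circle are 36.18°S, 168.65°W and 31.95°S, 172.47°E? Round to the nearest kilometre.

1798 km

Δλ = 172.47 − -168.65 = 341.12°; wrapped into (−180°, 180°]: -18.88°.
Δφ = -31.95 − -36.18 = 4.23°.
a = sin²(Δφ/2) + cos φ₁ · cos φ₂ · sin²(Δλ/2) = 0.019786.
c = 2·atan2(√a, √(1−a)) = 0.28226 rad → d = 6371·c ≈ 1798.29 km.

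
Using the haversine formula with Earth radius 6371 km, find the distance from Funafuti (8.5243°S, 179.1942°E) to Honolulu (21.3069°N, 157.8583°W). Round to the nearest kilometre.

Δλ = -157.8583 − 179.1942 = -337.0525°; wrapped into (−180°, 180°]: 22.9475°.
Δφ = 21.3069 − -8.5243 = 29.8312°.
a = sin²(Δφ/2) + cos φ₁ · cos φ₂ · sin²(Δλ/2) = 0.102710.
c = 2·atan2(√a, √(1−a)) = 0.65248 rad → d = 6371·c ≈ 4156.95 km.

4157 km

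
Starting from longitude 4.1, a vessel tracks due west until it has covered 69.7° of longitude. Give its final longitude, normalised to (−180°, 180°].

Start at +4.1°; shift −69.7° → -65.6°.
-65.6° already lies in (−180°, 180°].

-65.6°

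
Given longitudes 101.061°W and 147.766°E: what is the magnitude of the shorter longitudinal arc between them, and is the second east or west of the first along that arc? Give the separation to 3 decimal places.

Raw difference: 147.766 − -101.061 = 248.827°.
Normalise into (−180°, 180°]: 248.827° − 360° = -111.173°.
Negative ⇒ the second point lies to the west; separation 111.173°.

111.173° west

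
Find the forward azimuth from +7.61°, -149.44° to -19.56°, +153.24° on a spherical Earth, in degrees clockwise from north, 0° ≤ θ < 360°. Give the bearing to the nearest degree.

Δλ = 153.24 − -149.44 = 302.68°; wrapped into (−180°, 180°]: -57.32°.
θ = atan2( sin Δλ · cos φ₂ , cos φ₁ · sin φ₂ − sin φ₁ · cos φ₂ · cos Δλ )
  = atan2(-0.79313, -0.39922) = -116.719° → normalised to [0°, 360°): 243.281°.

243°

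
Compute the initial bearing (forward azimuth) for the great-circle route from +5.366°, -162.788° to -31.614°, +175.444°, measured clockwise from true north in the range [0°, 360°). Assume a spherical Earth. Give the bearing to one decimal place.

207.9°

Δλ = 175.444 − -162.788 = 338.232°; wrapped into (−180°, 180°]: -21.768°.
θ = atan2( sin Δλ · cos φ₂ , cos φ₁ · sin φ₂ − sin φ₁ · cos φ₂ · cos Δλ )
  = atan2(-0.31581, -0.59586) = -152.076° → normalised to [0°, 360°): 207.924°.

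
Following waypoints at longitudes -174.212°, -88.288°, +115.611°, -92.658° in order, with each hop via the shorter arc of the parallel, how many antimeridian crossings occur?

2

Leg 1: -174.212° → -88.288°, shortest Δλ = 85.924° (east) — does not cross 180°.
Leg 2: -88.288° → +115.611°, shortest Δλ = -156.101° (west) — crosses 180°.
Leg 3: +115.611° → -92.658°, shortest Δλ = 151.731° (east) — crosses 180°.
Total crossings: 2.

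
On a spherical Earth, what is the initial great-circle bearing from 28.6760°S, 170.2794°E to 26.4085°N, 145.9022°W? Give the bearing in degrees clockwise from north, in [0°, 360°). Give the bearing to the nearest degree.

42°

Δλ = -145.9022 − 170.2794 = -316.1816°; wrapped into (−180°, 180°]: 43.8184°.
θ = atan2( sin Δλ · cos φ₂ , cos φ₁ · sin φ₂ − sin φ₁ · cos φ₂ · cos Δλ )
  = atan2(0.62012, 0.70032) = 41.524° → normalised to [0°, 360°): 41.524°.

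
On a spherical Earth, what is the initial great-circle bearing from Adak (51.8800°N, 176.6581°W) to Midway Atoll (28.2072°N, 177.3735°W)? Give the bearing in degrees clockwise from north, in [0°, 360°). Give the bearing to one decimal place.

Δλ = -177.3735 − -176.6581 = -0.7154°.
θ = atan2( sin Δλ · cos φ₂ , cos φ₁ · sin φ₂ − sin φ₁ · cos φ₂ · cos Δλ )
  = atan2(-0.01100, -0.40146) = -178.430° → normalised to [0°, 360°): 181.570°.

181.6°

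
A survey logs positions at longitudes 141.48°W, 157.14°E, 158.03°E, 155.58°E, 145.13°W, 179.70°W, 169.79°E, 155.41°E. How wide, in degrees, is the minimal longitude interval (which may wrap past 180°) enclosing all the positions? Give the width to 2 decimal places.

Sort the longitudes: -179.70°, -145.13°, -141.48°, +155.41°, +155.58°, +157.14°, +158.03°, +169.79°.
Eastward gaps between consecutive values (wrapping around): 34.57°, 3.65°, 296.89°, 0.17°, 1.56°, 0.89°, 11.76°, 10.51°.
Largest gap = 296.89° ⇒ minimal covering band is its complement: 360° − 296.89° = 63.11°.
Band runs from +155.41° eastward to -141.48°, crossing the antimeridian.

63.11°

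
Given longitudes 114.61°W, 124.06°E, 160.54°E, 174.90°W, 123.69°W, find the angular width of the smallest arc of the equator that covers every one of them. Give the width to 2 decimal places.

121.33°

Sort the longitudes: -174.90°, -123.69°, -114.61°, +124.06°, +160.54°.
Eastward gaps between consecutive values (wrapping around): 51.21°, 9.08°, 238.67°, 36.48°, 24.56°.
Largest gap = 238.67° ⇒ minimal covering band is its complement: 360° − 238.67° = 121.33°.
Band runs from +124.06° eastward to -114.61°, crossing the antimeridian.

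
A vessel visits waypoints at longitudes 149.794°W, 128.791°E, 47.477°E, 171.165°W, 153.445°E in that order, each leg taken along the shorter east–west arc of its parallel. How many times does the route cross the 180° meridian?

Leg 1: -149.794° → +128.791°, shortest Δλ = -81.415° (west) — crosses 180°.
Leg 2: +128.791° → +47.477°, shortest Δλ = -81.314° (west) — does not cross 180°.
Leg 3: +47.477° → -171.165°, shortest Δλ = 141.358° (east) — crosses 180°.
Leg 4: -171.165° → +153.445°, shortest Δλ = -35.39° (west) — crosses 180°.
Total crossings: 3.

3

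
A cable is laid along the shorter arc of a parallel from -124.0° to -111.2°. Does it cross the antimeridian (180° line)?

Signed shortest Δλ = ((-111.2 − -124.0 + 180) mod 360) − 180 = 12.8°.
Going east by 12.8° from -124.0° reaches -111.2° without touching 180°.

No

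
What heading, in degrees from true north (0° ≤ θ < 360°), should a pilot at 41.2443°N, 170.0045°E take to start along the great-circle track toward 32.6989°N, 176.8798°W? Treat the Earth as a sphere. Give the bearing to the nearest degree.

125°

Δλ = -176.8798 − 170.0045 = -346.8843°; wrapped into (−180°, 180°]: 13.1157°.
θ = atan2( sin Δλ · cos φ₂ , cos φ₁ · sin φ₂ − sin φ₁ · cos φ₂ · cos Δλ )
  = atan2(0.19096, -0.13412) = 125.083° → normalised to [0°, 360°): 125.083°.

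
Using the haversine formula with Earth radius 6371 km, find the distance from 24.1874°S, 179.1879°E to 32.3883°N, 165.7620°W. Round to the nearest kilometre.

6491 km

Δλ = -165.7620 − 179.1879 = -344.9499°; wrapped into (−180°, 180°]: 15.0501°.
Δφ = 32.3883 − -24.1874 = 56.5757°.
a = sin²(Δφ/2) + cos φ₁ · cos φ₂ · sin²(Δλ/2) = 0.237794.
c = 2·atan2(√a, √(1−a)) = 1.01877 rad → d = 6371·c ≈ 6490.59 km.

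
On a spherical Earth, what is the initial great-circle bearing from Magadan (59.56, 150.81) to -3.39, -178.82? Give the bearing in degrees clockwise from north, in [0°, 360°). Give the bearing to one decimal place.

Δλ = -178.82 − 150.81 = -329.63°; wrapped into (−180°, 180°]: 30.37°.
θ = atan2( sin Δλ · cos φ₂ , cos φ₁ · sin φ₂ − sin φ₁ · cos φ₂ · cos Δλ )
  = atan2(0.50470, -0.77251) = 146.843° → normalised to [0°, 360°): 146.843°.

146.8°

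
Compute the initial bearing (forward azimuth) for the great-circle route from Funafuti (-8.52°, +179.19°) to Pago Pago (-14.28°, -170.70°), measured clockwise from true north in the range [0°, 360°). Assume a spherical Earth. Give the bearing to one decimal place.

121.1°

Δλ = -170.70 − 179.19 = -349.89°; wrapped into (−180°, 180°]: 10.11°.
θ = atan2( sin Δλ · cos φ₂ , cos φ₁ · sin φ₂ − sin φ₁ · cos φ₂ · cos Δλ )
  = atan2(0.17011, -0.10259) = 121.093° → normalised to [0°, 360°): 121.093°.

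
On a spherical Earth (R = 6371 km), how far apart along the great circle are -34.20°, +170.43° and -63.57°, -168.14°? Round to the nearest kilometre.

Δλ = -168.14 − 170.43 = -338.57°; wrapped into (−180°, 180°]: 21.43°.
Δφ = -63.57 − -34.20 = -29.37°.
a = sin²(Δφ/2) + cos φ₁ · cos φ₂ · sin²(Δλ/2) = 0.076990.
c = 2·atan2(√a, √(1−a)) = 0.56232 rad → d = 6371·c ≈ 3582.55 km.

3583 km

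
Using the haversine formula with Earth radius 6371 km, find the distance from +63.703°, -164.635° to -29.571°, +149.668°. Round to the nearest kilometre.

Δλ = 149.668 − -164.635 = 314.303°; wrapped into (−180°, 180°]: -45.697°.
Δφ = -29.571 − 63.703 = -93.274°.
a = sin²(Δφ/2) + cos φ₁ · cos φ₂ · sin²(Δλ/2) = 0.586651.
c = 2·atan2(√a, √(1−a)) = 1.74498 rad → d = 6371·c ≈ 11117.26 km.

11117 km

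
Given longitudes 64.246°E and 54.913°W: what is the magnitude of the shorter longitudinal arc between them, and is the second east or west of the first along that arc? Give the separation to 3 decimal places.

119.159° west

Raw difference: -54.913 − 64.246 = -119.159°.
Normalise into (−180°, 180°]: -119.159° stays -119.159°.
Negative ⇒ the second point lies to the west; separation 119.159°.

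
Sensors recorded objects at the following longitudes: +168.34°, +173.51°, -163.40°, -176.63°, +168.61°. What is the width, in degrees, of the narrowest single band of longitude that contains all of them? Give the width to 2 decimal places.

Sort the longitudes: -176.63°, -163.40°, +168.34°, +168.61°, +173.51°.
Eastward gaps between consecutive values (wrapping around): 13.23°, 331.74°, 0.27°, 4.90°, 9.86°.
Largest gap = 331.74° ⇒ minimal covering band is its complement: 360° − 331.74° = 28.26°.
Band runs from +168.34° eastward to -163.40°, crossing the antimeridian.

28.26°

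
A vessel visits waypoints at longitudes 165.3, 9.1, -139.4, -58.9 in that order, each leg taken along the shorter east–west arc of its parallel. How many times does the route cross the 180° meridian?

Leg 1: +165.3° → +9.1°, shortest Δλ = -156.2° (west) — does not cross 180°.
Leg 2: +9.1° → -139.4°, shortest Δλ = -148.5° (west) — does not cross 180°.
Leg 3: -139.4° → -58.9°, shortest Δλ = 80.5° (east) — does not cross 180°.
Total crossings: 0.

0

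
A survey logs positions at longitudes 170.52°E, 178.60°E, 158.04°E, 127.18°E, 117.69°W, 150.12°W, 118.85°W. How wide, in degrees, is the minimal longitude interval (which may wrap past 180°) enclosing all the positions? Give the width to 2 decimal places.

Sort the longitudes: -150.12°, -118.85°, -117.69°, +127.18°, +158.04°, +170.52°, +178.60°.
Eastward gaps between consecutive values (wrapping around): 31.27°, 1.16°, 244.87°, 30.86°, 12.48°, 8.08°, 31.28°.
Largest gap = 244.87° ⇒ minimal covering band is its complement: 360° − 244.87° = 115.13°.
Band runs from +127.18° eastward to -117.69°, crossing the antimeridian.

115.13°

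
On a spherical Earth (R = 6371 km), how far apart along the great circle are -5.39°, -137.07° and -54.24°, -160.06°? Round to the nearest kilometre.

5813 km

Δλ = -160.06 − -137.07 = -22.99°.
Δφ = -54.24 − -5.39 = -48.85°.
a = sin²(Δφ/2) + cos φ₁ · cos φ₂ · sin²(Δλ/2) = 0.194089.
c = 2·atan2(√a, √(1−a)) = 0.91244 rad → d = 6371·c ≈ 5813.12 km.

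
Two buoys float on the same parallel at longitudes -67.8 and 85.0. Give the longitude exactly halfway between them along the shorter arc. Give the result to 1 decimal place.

+8.6°

Signed shortest Δλ from -67.8° to +85.0° is +152.8°.
Midpoint longitude = -67.8° + (+152.8°)/2 = -67.8° + 76.4° = +8.6°.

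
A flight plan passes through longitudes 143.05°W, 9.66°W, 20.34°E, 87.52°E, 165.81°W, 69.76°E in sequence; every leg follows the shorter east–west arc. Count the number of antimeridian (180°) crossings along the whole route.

Leg 1: -143.05° → -9.66°, shortest Δλ = 133.39° (east) — does not cross 180°.
Leg 2: -9.66° → +20.34°, shortest Δλ = 30.0° (east) — does not cross 180°.
Leg 3: +20.34° → +87.52°, shortest Δλ = 67.18° (east) — does not cross 180°.
Leg 4: +87.52° → -165.81°, shortest Δλ = 106.67° (east) — crosses 180°.
Leg 5: -165.81° → +69.76°, shortest Δλ = -124.43° (west) — crosses 180°.
Total crossings: 2.

2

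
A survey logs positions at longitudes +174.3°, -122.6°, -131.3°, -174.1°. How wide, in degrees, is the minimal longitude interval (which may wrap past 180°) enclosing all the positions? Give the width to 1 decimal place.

Sort the longitudes: -174.1°, -131.3°, -122.6°, +174.3°.
Eastward gaps between consecutive values (wrapping around): 42.8°, 8.7°, 296.9°, 11.6°.
Largest gap = 296.9° ⇒ minimal covering band is its complement: 360° − 296.9° = 63.1°.
Band runs from +174.3° eastward to -122.6°, crossing the antimeridian.

63.1°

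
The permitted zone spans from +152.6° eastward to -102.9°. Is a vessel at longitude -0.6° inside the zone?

Band width going east from +152.6° to -102.9°: ((-102.9 − 152.6) mod 360) = 104.5°.
Offset of -0.6° east of the west edge: ((-0.6 − 152.6) mod 360) = 206.8°.
206.8° > 104.5° ⇒ outside.

No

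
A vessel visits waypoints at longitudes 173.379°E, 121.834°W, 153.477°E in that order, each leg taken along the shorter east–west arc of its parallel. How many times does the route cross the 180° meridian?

2

Leg 1: +173.379° → -121.834°, shortest Δλ = 64.787° (east) — crosses 180°.
Leg 2: -121.834° → +153.477°, shortest Δλ = -84.689° (west) — crosses 180°.
Total crossings: 2.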